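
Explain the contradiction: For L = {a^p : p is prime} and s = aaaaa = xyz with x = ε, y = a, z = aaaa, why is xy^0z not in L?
xy⁰z = aaaa ∉ L

Pumping with i = 0 replaces y = a by y⁰ = ε:
- Original: s = xyz = aaaaa; aaaaa has length 5, which is prime, so it is in L
- Pumped: xy⁰z = ε · ε · aaaa = aaaa
- aaaa has length 4 = 2 × 2, which is not prime, so it is not in L

The pumping lemma would require xy⁰z ∈ L, so this decomposition yields a contradiction.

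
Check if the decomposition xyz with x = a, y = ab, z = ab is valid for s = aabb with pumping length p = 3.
Violated: xyz = s

The decomposition x = a, y = ab, z = ab for s = aabb with p = 3
violates the constraint: xyz = s

xyz = 'a' + 'ab' + 'ab' = 'aabab' ≠ 'aabb' = s. The decomposition doesn't reconstruct s.

Pumping lemma constraints:
1. xyz = s (decomposition is valid)
2. |xy| ≤ p
3. |y| > 0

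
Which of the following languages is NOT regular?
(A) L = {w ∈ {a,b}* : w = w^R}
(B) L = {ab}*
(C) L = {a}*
(A) {w ∈ {a,b}* : w = w^R}

(A) L = {w ∈ {a,b}* : w = w^R} is NOT regular.

The pumping lemma can be used to prove this:
After pumping, the string is no longer symmetric

The other languages are regular because they can be recognized by finite automata.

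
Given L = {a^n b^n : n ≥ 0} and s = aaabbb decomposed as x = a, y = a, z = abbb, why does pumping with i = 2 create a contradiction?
xy²z = aaaabbb ∉ L

Pumping with i = 2 replaces y = a by y² = aa:
- Original: s = xyz = aaabbb; aaabbb = a^3 b^3 has equal counts (3 = 3), so it is in L
- Pumped: xy²z = a · aa · abbb = aaaabbb
- aaaabbb has 4 a's and 3 b's; 4 ≠ 3, so it is not in L

The pumping lemma would require xy²z ∈ L, so this decomposition yields a contradiction.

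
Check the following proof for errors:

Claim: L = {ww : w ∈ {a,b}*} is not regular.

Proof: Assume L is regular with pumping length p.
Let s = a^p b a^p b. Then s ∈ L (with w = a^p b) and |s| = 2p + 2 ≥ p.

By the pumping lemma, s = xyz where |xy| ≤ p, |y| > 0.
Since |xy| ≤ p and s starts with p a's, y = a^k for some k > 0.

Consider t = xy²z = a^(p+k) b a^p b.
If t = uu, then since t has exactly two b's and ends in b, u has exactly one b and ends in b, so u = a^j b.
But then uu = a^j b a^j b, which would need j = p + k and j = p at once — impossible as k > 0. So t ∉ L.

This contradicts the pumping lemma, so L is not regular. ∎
The proof is correct.

This proof is valid because:
1. s = a^p b a^p b is in L and is chosen in terms of p, so |s| ≥ p holds for every p
2. The decomposition analysis is correct: |xy| ≤ p forces y to lie inside the leading a's
3. The contradiction is valid: the argument shows a^(p+k) b a^p b cannot be split into two equal halves
4. The conclusion follows logically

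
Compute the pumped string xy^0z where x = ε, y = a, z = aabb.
aabb

Given x = '', y = 'a', z = 'aabb' and i = 0:

xy^0z = x + y·y·...·y (0 times) + z
       = '' + 'a'^0 + 'aabb'
       = '' + '' + 'aabb'
       = 'aabb'

The pumped string is 'aabb' with length 4.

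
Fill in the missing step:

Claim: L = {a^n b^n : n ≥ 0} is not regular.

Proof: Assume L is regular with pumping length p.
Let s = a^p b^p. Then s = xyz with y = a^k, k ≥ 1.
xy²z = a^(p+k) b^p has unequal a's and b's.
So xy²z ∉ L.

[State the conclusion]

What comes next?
This contradicts the pumping lemma for regular languages,
which guarantees xy^i z ∈ L for all i ≥ 0.

Since our assumption that L is regular leads to a contradiction,
we conclude that L = {a^n b^n : n ≥ 0} is NOT regular. ∎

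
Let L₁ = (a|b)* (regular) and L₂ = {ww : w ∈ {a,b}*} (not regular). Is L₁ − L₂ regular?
No — L₁ − L₂ is not regular.

L₁ − L₂ is the complement of {ww} within {a,b}*. If it were regular, its complement {ww} would be regular as well (regular languages are closed under complement) — contradiction. So L₁ − L₂ is not regular.

Note that the bare facts "L₁ regular, L₂ non-regular" do not settle the question by themselves: the closure of regular languages under ∪, ∩, complement and difference applies only when BOTH operands are regular. With a non-regular operand the result can come out regular or non-regular depending on the specific languages, so one has to work out L₁ − L₂ for this particular pair, as above.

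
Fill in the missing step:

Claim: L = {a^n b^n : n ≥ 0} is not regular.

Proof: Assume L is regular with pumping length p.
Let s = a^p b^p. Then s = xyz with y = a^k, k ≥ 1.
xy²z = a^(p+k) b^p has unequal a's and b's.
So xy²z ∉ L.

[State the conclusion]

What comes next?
This contradicts the pumping lemma for regular languages,
which guarantees xy^i z ∈ L for all i ≥ 0.

Since our assumption that L is regular leads to a contradiction,
we conclude that L = {a^n b^n : n ≥ 0} is NOT regular. ∎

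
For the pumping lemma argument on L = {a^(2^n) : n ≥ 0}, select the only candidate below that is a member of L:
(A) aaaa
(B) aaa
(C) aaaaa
(A) aaaa

The pumping lemma is applied to a string s that lies in L, so first check membership of each option:
- (A) aaaa has length 4 = 2^2, so it is in L ✓
- (B) aaa has length 3, strictly between 2^1 = 2 and 2^2 = 4, so it is not in L ✗
- (C) aaaaa has length 5, strictly between 2^2 = 4 and 2^3 = 8, so it is not in L ✗

Only (A) aaaa is in L, so it is the only candidate that could play the role of s.
(In a complete proof one picks s in terms of the pumping length p so that |s| ≥ p is guaranteed; a fixed string like aaaa illustrates the shape of such an s.)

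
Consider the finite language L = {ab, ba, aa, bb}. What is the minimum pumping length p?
p = 3

For a finite language L, the pumping lemma holds vacuously if p > max|s| for s ∈ L.

The longest string in L = {ab, ba, aa, bb} has length 2.
If p = 3, then no string s ∈ L has |s| ≥ p, so the condition is vacuously true.

The minimum pumping length is p = 3.

Why no smaller p works: for any p ≤ 2, the longest string s ∈ L has |s| = 2 ≥ p, so it would
have to be pumpable; but pumping up (i = 2, 3, ...) produces ever longer strings, which cannot all lie in the
finite language L. So the pumping property fails for every p ≤ 2.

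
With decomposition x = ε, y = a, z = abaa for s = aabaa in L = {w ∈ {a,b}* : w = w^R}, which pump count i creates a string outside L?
i = 2

xy²z = ε · aa · abaa = aaabaa; aaabaa reversed is aabaaa ≠ aaabaa, so it is not a palindrome and is not in L.
(Other choices also work, e.g. i = 0, 3; only i = 1 is guaranteed to stay in L since xy¹z = s.)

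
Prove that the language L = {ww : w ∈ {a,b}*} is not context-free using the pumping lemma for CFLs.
Assume for contradiction that L is context-free, and let p ≥ 1 be the pumping length given by the pumping lemma for CFLs.
Choose s = a^p b^p a^p b^p. Then s ∈ L (take w = a^p b^p) and |s| = 4p ≥ p.
By the CFL pumping lemma, s = uvxyz for some u, v, x, y, z with |vxy| ≤ p, |vy| ≥ 1, and uv^i xy^i z ∈ L for every i ≥ 0.

Write s as four blocks A₁ B₁ A₂ B₂ with A₁ = A₂ = a^p and B₁ = B₂ = b^p. Since |vxy| ≤ p, the window vxy lies inside at most two adjacent blocks. Take i = 0 and let t = uxz, so |t| = 4p − |vy| with 1 ≤ |vy| ≤ p. If |t| is odd, t ∉ L immediately, so assume |vy| is even (hence |vy| ≥ 2) and |t|/2 = 2p − |vy|/2, which satisfies p ≤ |t|/2 ≤ 2p − 1.

Case 1 (vxy inside A₁B₁): t = a^(p−j) b^(p−l) a^p b^p with j + l = |vy|. The second half of t has length < 2p, so it is a suffix of the trailing a^p b^p and ends in b; the first half is a^(p−j) b^(p−l) a^((j+l)/2), which ends in a because (j+l)/2 ≥ 1. The halves differ, so t ∉ L.

Case 2 (vxy inside B₁A₂, straddling the middle): t = a^p b^(p−j) a^(p−l) b^p with j + l = |vy|. If t = ww, then w is a prefix of t of length ≥ p, so w begins with a^p; and w is a suffix of t of length ≥ p, so w ends with b^p. That forces |w| ≥ 2p, contradicting |w| = |t|/2 ≤ 2p − 1. So t ∉ L.

Case 3 (vxy inside A₂B₂): t = a^p b^p a^(p−j) b^(p−l) with j + l = |vy|. The first half of t is a prefix of a^p b^p, so it begins with a; the second half is b^((j+l)/2) a^(p−j) b^(p−l), which begins with b. The halves differ, so t ∉ L.

In every case uv⁰xy⁰z = uxz ∉ L.

This contradicts the CFL pumping lemma, which requires uv^i xy^i z ∈ L for all i ≥ 0.
Hence L = {ww : w ∈ {a,b}*} is not context-free. ∎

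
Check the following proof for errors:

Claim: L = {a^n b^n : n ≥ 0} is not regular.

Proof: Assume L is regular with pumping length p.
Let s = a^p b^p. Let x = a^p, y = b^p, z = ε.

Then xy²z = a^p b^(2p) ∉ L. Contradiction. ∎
The proof is INCORRECT.

Error: The decomposition violates |xy| ≤ p.
With x = a^p and y = b^p, we have |xy| = 2p > p.
The pumping lemma requires |xy| ≤ p, so y must be within the first p characters.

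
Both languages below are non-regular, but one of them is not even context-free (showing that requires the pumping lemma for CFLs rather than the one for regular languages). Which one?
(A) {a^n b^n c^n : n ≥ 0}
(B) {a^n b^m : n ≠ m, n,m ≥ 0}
(A) {a^n b^n c^n : n ≥ 0}

(A) {a^n b^n c^n : n ≥ 0} requires the CFL pumping lemma.

- {a^n b^m : n ≠ m, n,m ≥ 0} is context-free (but not regular)
  • Can be shown non-regular with the regular pumping lemma
  • After pumping a's, we can make n = m

- {a^n b^n c^n : n ≥ 0} is NOT context-free
  • Requires the CFL pumping lemma to prove
  • Cannot maintain three equal counts simultaneously

The CFL pumping lemma is "stronger" in that it can prove non-membership
in the larger class of context-free languages.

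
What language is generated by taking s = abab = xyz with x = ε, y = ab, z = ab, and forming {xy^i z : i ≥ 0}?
{xy^i z : i ≥ 0} = {(ab)^(i+1) : i ≥ 0} = {ab, abab, ababab, ...}

With x = ε, y = ab, z = ab: Pumping 'ab' gives strings of alternating a's and b's.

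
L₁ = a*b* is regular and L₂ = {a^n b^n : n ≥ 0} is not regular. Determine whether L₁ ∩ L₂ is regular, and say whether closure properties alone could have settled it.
No — L₁ ∩ L₂ is not regular.

Every string a^n b^n already lies in a*b*, so L₁ ∩ L₂ = {a^n b^n : n ≥ 0} = L₂ itself, which is the standard non-regular language (pump s = a^p b^p).

Note that the bare facts "L₁ regular, L₂ non-regular" do not settle the question by themselves: the closure of regular languages under ∪, ∩, complement and difference applies only when BOTH operands are regular. With a non-regular operand the result can come out regular or non-regular depending on the specific languages, so one has to work out L₁ ∩ L₂ for this particular pair, as above.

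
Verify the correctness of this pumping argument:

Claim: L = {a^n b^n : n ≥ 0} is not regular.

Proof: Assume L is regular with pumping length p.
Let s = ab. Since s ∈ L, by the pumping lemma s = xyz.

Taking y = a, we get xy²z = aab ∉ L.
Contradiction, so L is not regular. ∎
The proof is INCORRECT.

Error: The string s = ab may be shorter than p.
The pumping lemma only applies to strings with |s| ≥ p, and p is not under our control.
We must choose s in terms of p, e.g. s = a^p b^p, to ensure |s| ≥ p.
(The proof also fixes one particular y; a valid argument must handle every decomposition with |xy| ≤ p and |y| ≥ 1 — for s = a^p b^p this forces y = a^k, and then xy²z = a^(p+k) b^p ∉ L.)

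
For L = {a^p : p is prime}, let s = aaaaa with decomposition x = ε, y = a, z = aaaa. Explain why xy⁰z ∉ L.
xy⁰z = aaaa ∉ L

Pumping with i = 0 replaces y = a by y⁰ = ε:
- Original: s = xyz = aaaaa; aaaaa has length 5, which is prime, so it is in L
- Pumped: xy⁰z = ε · ε · aaaa = aaaa
- aaaa has length 4 = 2 × 2, which is not prime, so it is not in L

The pumping lemma would require xy⁰z ∈ L, so this decomposition yields a contradiction.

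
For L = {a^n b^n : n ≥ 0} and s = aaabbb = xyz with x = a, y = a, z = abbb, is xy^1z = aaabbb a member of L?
Yes

xy¹z = a · a · abbb = aaabbb.
aaabbb = a^3 b^3 has equal counts (3 = 3), so it is in L.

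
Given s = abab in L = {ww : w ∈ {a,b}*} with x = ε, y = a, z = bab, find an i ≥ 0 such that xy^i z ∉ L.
i = 3

xy³z = ε · aaa · bab = aaabab; aaabab has length 6; its halves are aaa and bab, which differ, so it is not in L.
(Other choices also work, e.g. i = 0, 2; only i = 1 is guaranteed to stay in L since xy¹z = s.)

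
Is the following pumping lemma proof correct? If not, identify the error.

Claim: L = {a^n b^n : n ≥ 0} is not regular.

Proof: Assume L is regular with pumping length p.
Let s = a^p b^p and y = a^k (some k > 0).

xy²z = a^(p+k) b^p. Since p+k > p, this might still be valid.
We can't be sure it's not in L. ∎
The proof is INCORRECT.

Error: The conclusion is wrong.
xy²z = a^(p+k) b^p is definitely NOT in L because the number of a's (p+k) ≠ number of b's (p).
The proof incorrectly doubts what is actually a valid contradiction.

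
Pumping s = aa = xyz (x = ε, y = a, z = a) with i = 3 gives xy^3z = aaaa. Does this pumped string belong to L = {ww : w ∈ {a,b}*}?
Yes

xy³z = ε · aaa · a = aaaa.
aaaa splits into halves aa · aa, which are equal, so it is in L (w = aa).
(A single pumped string landing in L is not a contradiction by itself; a non-regularity proof needs some i for which xy^i z ∉ L, for every admissible decomposition.)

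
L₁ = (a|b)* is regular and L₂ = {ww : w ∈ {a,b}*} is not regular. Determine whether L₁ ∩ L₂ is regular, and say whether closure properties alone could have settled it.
No — L₁ ∩ L₂ is not regular.

(a|b)* is all strings over {a,b}, so L₁ ∩ L₂ = {ww : w ∈ {a,b}*} = L₂ itself, which is not regular (pump s = a^p b a^p b).

Note that the bare facts "L₁ regular, L₂ non-regular" do not settle the question by themselves: the closure of regular languages under ∪, ∩, complement and difference applies only when BOTH operands are regular. With a non-regular operand the result can come out regular or non-regular depending on the specific languages, so one has to work out L₁ ∩ L₂ for this particular pair, as above.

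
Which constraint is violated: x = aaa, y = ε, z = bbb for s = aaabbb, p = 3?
Violated: |y| > 0

The decomposition x = aaa, y = ε, z = bbb for s = aaabbb with p = 3
violates the constraint: |y| > 0

|y| = 0, but the pumping lemma requires |y| > 0 (y must be non-empty).

Pumping lemma constraints:
1. xyz = s (decomposition is valid)
2. |xy| ≤ p
3. |y| > 0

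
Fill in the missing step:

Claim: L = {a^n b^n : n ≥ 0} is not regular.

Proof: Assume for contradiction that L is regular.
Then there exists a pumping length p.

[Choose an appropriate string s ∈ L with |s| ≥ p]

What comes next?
s = a^p b^p

This string is in L (has equal a's and b's) and has length 2p ≥ p.
Any decomposition xyz with |xy| ≤ p means y consists only of a's,
so pumping will unbalance the counts.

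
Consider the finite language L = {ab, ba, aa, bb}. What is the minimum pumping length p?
p = 3

For a finite language L, the pumping lemma holds vacuously if p > max|s| for s ∈ L.

The longest string in L = {ab, ba, aa, bb} has length 2.
If p = 3, then no string s ∈ L has |s| ≥ p, so the condition is vacuously true.

The minimum pumping length is p = 3.

Why no smaller p works: for any p ≤ 2, the longest string s ∈ L has |s| = 2 ≥ p, so it would
have to be pumpable; but pumping up (i = 2, 3, ...) produces ever longer strings, which cannot all lie in the
finite language L. So the pumping property fails for every p ≤ 2.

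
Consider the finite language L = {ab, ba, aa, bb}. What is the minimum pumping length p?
p = 3

For a finite language L, the pumping lemma holds vacuously if p > max|s| for s ∈ L.

The longest string in L = {ab, ba, aa, bb} has length 2.
If p = 3, then no string s ∈ L has |s| ≥ p, so the condition is vacuously true.

The minimum pumping length is p = 3.

Why no smaller p works: for any p ≤ 2, the longest string s ∈ L has |s| = 2 ≥ p, so it would
have to be pumpable; but pumping up (i = 2, 3, ...) produces ever longer strings, which cannot all lie in the
finite language L. So the pumping property fails for every p ≤ 2.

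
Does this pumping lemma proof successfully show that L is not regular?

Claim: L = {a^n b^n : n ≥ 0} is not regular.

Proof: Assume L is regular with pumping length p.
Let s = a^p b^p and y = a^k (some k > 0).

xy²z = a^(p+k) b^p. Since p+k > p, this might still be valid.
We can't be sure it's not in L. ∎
The proof is INCORRECT.

Error: The conclusion is wrong.
xy²z = a^(p+k) b^p is definitely NOT in L because the number of a's (p+k) ≠ number of b's (p).
The proof incorrectly doubts what is actually a valid contradiction.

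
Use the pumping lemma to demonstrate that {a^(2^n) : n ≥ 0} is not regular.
Assume for contradiction that L is regular, and let p ≥ 1 be the pumping length given by the pumping lemma.
Choose s = a^(2^p). Then s ∈ L and |s| = 2^p ≥ p.
By the pumping lemma, s = xyz for some x, y, z with |xy| ≤ p, |y| ≥ 1, and xy^i z ∈ L for every i ≥ 0.
Here y = a^k for some k with 1 ≤ k ≤ |xy| ≤ p, and p < 2^p.

Take i = 2: |xy²z| = 2^p + k.
Now 2^p < 2^p + k ≤ 2^p + p < 2^p + 2^p = 2^(p+1).
So |xy²z| lies strictly between the consecutive powers of two 2^p and 2^(p+1), hence is not a power of 2, and xy²z ∉ L.

This contradicts the pumping lemma, which requires xy^i z ∈ L for all i ≥ 0.
Hence L = {a^(2^n) : n ≥ 0} is not regular. ∎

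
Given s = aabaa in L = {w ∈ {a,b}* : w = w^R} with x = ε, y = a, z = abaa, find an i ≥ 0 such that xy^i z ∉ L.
i = 2

xy²z = ε · aa · abaa = aaabaa; aaabaa reversed is aabaaa ≠ aaabaa, so it is not a palindrome and is not in L.
(Other choices also work, e.g. i = 0, 3; only i = 1 is guaranteed to stay in L since xy¹z = s.)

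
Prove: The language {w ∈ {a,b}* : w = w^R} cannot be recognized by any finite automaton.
Assume for contradiction that L is regular, and let p ≥ 1 be the pumping length given by the pumping lemma.
Choose s = a^p b a^p. Then s ∈ L (it reads the same in both directions) and |s| = 2p + 1 ≥ p.
By the pumping lemma, s = xyz for some x, y, z with |xy| ≤ p, |y| ≥ 1, and xy^i z ∈ L for every i ≥ 0.
Since |xy| ≤ p and the first p symbols of s are all a's, y = a^k for some k with 1 ≤ k ≤ p.

Take i = 0: xy⁰z = a^(p − k) b a^p.
Its reversal is a^p b a^(p − k). These differ because the block of a's before the unique b has length p − k in one and p in the other, and p − k ≠ p since k ≥ 1. So xy⁰z is not a palindrome, i.e. xy⁰z ∉ L.

This contradicts the pumping lemma, which requires xy^i z ∈ L for all i ≥ 0.
Hence L = {w ∈ {a,b}* : w = w^R} is not regular. ∎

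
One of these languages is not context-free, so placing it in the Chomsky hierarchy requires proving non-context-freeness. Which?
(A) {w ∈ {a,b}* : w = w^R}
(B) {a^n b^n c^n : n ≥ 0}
(B) {a^n b^n c^n : n ≥ 0}

(B) {a^n b^n c^n : n ≥ 0} requires the CFL pumping lemma.

- {w ∈ {a,b}* : w = w^R} is context-free (but not regular)
  • Can be shown non-regular with the regular pumping lemma
  • After pumping, the string is no longer symmetric

- {a^n b^n c^n : n ≥ 0} is NOT context-free
  • Requires the CFL pumping lemma to prove
  • Cannot maintain three equal counts simultaneously

The CFL pumping lemma is "stronger" in that it can prove non-membership
in the larger class of context-free languages.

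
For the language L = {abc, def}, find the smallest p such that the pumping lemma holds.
p = 4

For a finite language L, the pumping lemma holds vacuously if p > max|s| for s ∈ L.

The longest string in L = {abc, def} has length 3.
If p = 4, then no string s ∈ L has |s| ≥ p, so the condition is vacuously true.

The minimum pumping length is p = 4.

Why no smaller p works: for any p ≤ 3, the longest string s ∈ L has |s| = 3 ≥ p, so it would
have to be pumpable; but pumping up (i = 2, 3, ...) produces ever longer strings, which cannot all lie in the
finite language L. So the pumping property fails for every p ≤ 3.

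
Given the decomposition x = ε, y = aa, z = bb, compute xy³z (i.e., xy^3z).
aaaaaabb

Given x = '', y = 'aa', z = 'bb' and i = 3:

xy^3z = x + y·y·...·y (3 times) + z
       = '' + 'aa'^3 + 'bb'
       = '' + 'aaaaaa' + 'bb'
       = 'aaaaaabb'

The pumped string is 'aaaaaabb' with length 8.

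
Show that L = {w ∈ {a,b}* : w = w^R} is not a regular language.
Assume for contradiction that L is regular, and let p ≥ 1 be the pumping length given by the pumping lemma.
Choose s = a^p b a^p. Then s ∈ L (it reads the same in both directions) and |s| = 2p + 1 ≥ p.
By the pumping lemma, s = xyz for some x, y, z with |xy| ≤ p, |y| ≥ 1, and xy^i z ∈ L for every i ≥ 0.
Since |xy| ≤ p and the first p symbols of s are all a's, y = a^k for some k with 1 ≤ k ≤ p.

Take i = 2: xy²z = a^(p + k) b a^p.
Its reversal is a^p b a^(p + k). These differ because the block of a's before the unique b has length p + k in one and p in the other, and p + k ≠ p since k ≥ 1. So xy²z is not a palindrome, i.e. xy²z ∉ L.

This contradicts the pumping lemma, which requires xy^i z ∈ L for all i ≥ 0.
Hence L = {w ∈ {a,b}* : w = w^R} is not regular. ∎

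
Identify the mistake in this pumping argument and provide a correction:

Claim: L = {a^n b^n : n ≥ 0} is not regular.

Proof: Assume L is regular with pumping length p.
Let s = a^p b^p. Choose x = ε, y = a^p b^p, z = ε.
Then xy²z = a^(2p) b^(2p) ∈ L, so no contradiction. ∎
Error: The decomposition violates |xy| ≤ p. With y = a^p b^p, |xy| = |y| = 2p > p. (The proof also miscomputes xy²z, which would be a^p b^p a^p b^p rather than a^(2p) b^(2p), and it wrongly treats one harmless decomposition as settling the matter — the prover does not get to choose the decomposition.)

Correction: The pumping lemma requires |xy| ≤ p, and the argument must handle every decomposition satisfying |xy| ≤ p, |y| ≥ 1. Since s starts with p a's, any such y consists only of a's, say y = a^k with k ≥ 1. Then xy²z = a^(p+k) b^p has unequal numbers of a's and b's, so xy²z ∉ L — the required contradiction.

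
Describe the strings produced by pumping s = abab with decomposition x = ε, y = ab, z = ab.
{xy^i z : i ≥ 0} = {(ab)^(i+1) : i ≥ 0} = {ab, abab, ababab, ...}

With x = ε, y = ab, z = ab: Pumping 'ab' gives strings of alternating a's and b's.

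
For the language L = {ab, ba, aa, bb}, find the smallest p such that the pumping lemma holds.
p = 3

For a finite language L, the pumping lemma holds vacuously if p > max|s| for s ∈ L.

The longest string in L = {ab, ba, aa, bb} has length 2.
If p = 3, then no string s ∈ L has |s| ≥ p, so the condition is vacuously true.

The minimum pumping length is p = 3.

Why no smaller p works: for any p ≤ 2, the longest string s ∈ L has |s| = 2 ≥ p, so it would
have to be pumpable; but pumping up (i = 2, 3, ...) produces ever longer strings, which cannot all lie in the
finite language L. So the pumping property fails for every p ≤ 2.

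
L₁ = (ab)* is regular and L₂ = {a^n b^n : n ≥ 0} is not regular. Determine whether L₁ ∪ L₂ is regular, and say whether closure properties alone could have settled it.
No — L₁ ∪ L₂ is not regular.

Let U = (ab)* ∪ {a^n b^n}. If U were regular, then U ∩ aa*bb* would be regular (closure under intersection with a regular language). But (ab)* ∩ aa*bb* = {ab} and {a^n b^n} ∩ aa*bb* = {a^n b^n : n ≥ 1}, so U ∩ aa*bb* = {a^n b^n : n ≥ 1}, which is not regular. Hence U is not regular.

Note that the bare facts "L₁ regular, L₂ non-regular" do not settle the question by themselves: the closure of regular languages under ∪, ∩, complement and difference applies only when BOTH operands are regular. With a non-regular operand the result can come out regular or non-regular depending on the specific languages, so one has to work out L₁ ∪ L₂ for this particular pair, as above.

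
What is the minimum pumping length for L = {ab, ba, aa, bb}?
p = 3

For a finite language L, the pumping lemma holds vacuously if p > max|s| for s ∈ L.

The longest string in L = {ab, ba, aa, bb} has length 2.
If p = 3, then no string s ∈ L has |s| ≥ p, so the condition is vacuously true.

The minimum pumping length is p = 3.

Why no smaller p works: for any p ≤ 2, the longest string s ∈ L has |s| = 2 ≥ p, so it would
have to be pumpable; but pumping up (i = 2, 3, ...) produces ever longer strings, which cannot all lie in the
finite language L. So the pumping property fails for every p ≤ 2.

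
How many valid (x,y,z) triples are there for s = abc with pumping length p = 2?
3

For s = 'abc' with pumping length p = 2:

Constraints: |xy| ≤ 2, |y| > 0

Valid decompositions (|xy| ≤ p, |y| ≥ 1):
  • x='', y='a', z='bc'
  • x='a', y='b', z='c'
  • x='', y='ab', z='c'

Total count: 3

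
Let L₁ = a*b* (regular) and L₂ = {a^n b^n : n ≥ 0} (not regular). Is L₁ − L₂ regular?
No — L₁ − L₂ is not regular.

a*b* − {a^n b^n} = {a^n b^m : n ≠ m}. If this were regular, then its complement intersected with a*b*, namely {a^n b^n : n ≥ 0}, would be regular too (closure under complement and intersection) — contradiction. So L₁ − L₂ is not regular.

Note that the bare facts "L₁ regular, L₂ non-regular" do not settle the question by themselves: the closure of regular languages under ∪, ∩, complement and difference applies only when BOTH operands are regular. With a non-regular operand the result can come out regular or non-regular depending on the specific languages, so one has to work out L₁ − L₂ for this particular pair, as above.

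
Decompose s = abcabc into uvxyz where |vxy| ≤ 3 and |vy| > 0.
u='ab', v='c', x='a', y='b', z='c'

For s = abcabc with pumping length p = 3:

One valid decomposition:
- u = 'ab'
- v = 'c'
- x = 'a'
- y = 'b'
- z = 'c'

Verification:
- uvxyz = 'ab' + 'c' + 'a' + 'b' + 'c' = abcabc ✓
- |vxy| = |'cab'| = 3 ≤ 3 ✓
- |vy| = |'cb'| = 2 > 0 ✓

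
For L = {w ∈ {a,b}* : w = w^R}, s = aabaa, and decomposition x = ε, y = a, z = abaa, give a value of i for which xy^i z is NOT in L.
i = 0

xy⁰z = ε · ε · abaa = abaa; abaa reversed is aaba ≠ abaa, so it is not a palindrome and is not in L.
(Other choices also work, e.g. i = 2, 3; only i = 1 is guaranteed to stay in L since xy¹z = s.)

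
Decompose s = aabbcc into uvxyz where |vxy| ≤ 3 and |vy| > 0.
u='aa', v='b', x='b', y='c', z='c'

For s = aabbcc with pumping length p = 3:

One valid decomposition:
- u = 'aa'
- v = 'b'
- x = 'b'
- y = 'c'
- z = 'c'

Verification:
- uvxyz = 'aa' + 'b' + 'b' + 'c' + 'c' = aabbcc ✓
- |vxy| = |'bbc'| = 3 ≤ 3 ✓
- |vy| = |'bc'| = 2 > 0 ✓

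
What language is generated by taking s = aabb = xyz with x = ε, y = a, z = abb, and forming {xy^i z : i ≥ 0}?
{xy^i z : i ≥ 0} = {a^(i+1) b^2 : i ≥ 0} = {abb, aabb, aaabb, ...}

With x = ε, y = a, z = abb: Starting with aabb and pumping the first 'a' (z = abb keeps the second 'a'), we get strings with i+1 a's followed by 2 b's for i = 0, 1, 2, ...; note bb is not produced because z always contributes one a.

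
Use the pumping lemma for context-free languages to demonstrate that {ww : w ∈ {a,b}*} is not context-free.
Assume for contradiction that L is context-free, and let p ≥ 1 be the pumping length given by the pumping lemma for CFLs.
Choose s = a^p b^p a^p b^p. Then s ∈ L (take w = a^p b^p) and |s| = 4p ≥ p.
By the CFL pumping lemma, s = uvxyz for some u, v, x, y, z with |vxy| ≤ p, |vy| ≥ 1, and uv^i xy^i z ∈ L for every i ≥ 0.

Write s as four blocks A₁ B₁ A₂ B₂ with A₁ = A₂ = a^p and B₁ = B₂ = b^p. Since |vxy| ≤ p, the window vxy lies inside at most two adjacent blocks. Take i = 0 and let t = uxz, so |t| = 4p − |vy| with 1 ≤ |vy| ≤ p. If |t| is odd, t ∉ L immediately, so assume |vy| is even (hence |vy| ≥ 2) and |t|/2 = 2p − |vy|/2, which satisfies p ≤ |t|/2 ≤ 2p − 1.

Case 1 (vxy inside A₁B₁): t = a^(p−j) b^(p−l) a^p b^p with j + l = |vy|. The second half of t has length < 2p, so it is a suffix of the trailing a^p b^p and ends in b; the first half is a^(p−j) b^(p−l) a^((j+l)/2), which ends in a because (j+l)/2 ≥ 1. The halves differ, so t ∉ L.

Case 2 (vxy inside B₁A₂, straddling the middle): t = a^p b^(p−j) a^(p−l) b^p with j + l = |vy|. If t = ww, then w is a prefix of t of length ≥ p, so w begins with a^p; and w is a suffix of t of length ≥ p, so w ends with b^p. That forces |w| ≥ 2p, contradicting |w| = |t|/2 ≤ 2p − 1. So t ∉ L.

Case 3 (vxy inside A₂B₂): t = a^p b^p a^(p−j) b^(p−l) with j + l = |vy|. The first half of t is a prefix of a^p b^p, so it begins with a; the second half is b^((j+l)/2) a^(p−j) b^(p−l), which begins with b. The halves differ, so t ∉ L.

In every case uv⁰xy⁰z = uxz ∉ L.

This contradicts the CFL pumping lemma, which requires uv^i xy^i z ∈ L for all i ≥ 0.
Hence L = {ww : w ∈ {a,b}*} is not context-free. ∎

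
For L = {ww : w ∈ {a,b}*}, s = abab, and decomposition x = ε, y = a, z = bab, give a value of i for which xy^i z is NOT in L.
i = 3

xy³z = ε · aaa · bab = aaabab; aaabab has length 6; its halves are aaa and bab, which differ, so it is not in L.
(Other choices also work, e.g. i = 0, 2; only i = 1 is guaranteed to stay in L since xy¹z = s.)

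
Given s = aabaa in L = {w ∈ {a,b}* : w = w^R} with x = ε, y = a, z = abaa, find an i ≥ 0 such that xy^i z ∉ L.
i = 0

xy⁰z = ε · ε · abaa = abaa; abaa reversed is aaba ≠ abaa, so it is not a palindrome and is not in L.
(Other choices also work, e.g. i = 2, 3; only i = 1 is guaranteed to stay in L since xy¹z = s.)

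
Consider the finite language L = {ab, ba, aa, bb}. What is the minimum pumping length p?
p = 3

For a finite language L, the pumping lemma holds vacuously if p > max|s| for s ∈ L.

The longest string in L = {ab, ba, aa, bb} has length 2.
If p = 3, then no string s ∈ L has |s| ≥ p, so the condition is vacuously true.

The minimum pumping length is p = 3.

Why no smaller p works: for any p ≤ 2, the longest string s ∈ L has |s| = 2 ≥ p, so it would
have to be pumpable; but pumping up (i = 2, 3, ...) produces ever longer strings, which cannot all lie in the
finite language L. So the pumping property fails for every p ≤ 2.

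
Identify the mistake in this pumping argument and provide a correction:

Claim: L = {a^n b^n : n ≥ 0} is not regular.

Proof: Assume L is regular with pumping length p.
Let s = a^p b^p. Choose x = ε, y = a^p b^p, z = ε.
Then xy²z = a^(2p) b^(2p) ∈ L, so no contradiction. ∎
Error: The decomposition violates |xy| ≤ p. With y = a^p b^p, |xy| = |y| = 2p > p. (The proof also miscomputes xy²z, which would be a^p b^p a^p b^p rather than a^(2p) b^(2p), and it wrongly treats one harmless decomposition as settling the matter — the prover does not get to choose the decomposition.)

Correction: The pumping lemma requires |xy| ≤ p, and the argument must handle every decomposition satisfying |xy| ≤ p, |y| ≥ 1. Since s starts with p a's, any such y consists only of a's, say y = a^k with k ≥ 1. Then xy²z = a^(p+k) b^p has unequal numbers of a's and b's, so xy²z ∉ L — the required contradiction.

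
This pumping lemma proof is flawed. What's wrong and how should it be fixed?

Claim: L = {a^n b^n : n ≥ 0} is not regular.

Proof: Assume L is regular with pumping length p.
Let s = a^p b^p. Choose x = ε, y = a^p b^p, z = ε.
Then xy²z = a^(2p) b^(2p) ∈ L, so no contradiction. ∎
Error: The decomposition violates |xy| ≤ p. With y = a^p b^p, |xy| = |y| = 2p > p. (The proof also miscomputes xy²z, which would be a^p b^p a^p b^p rather than a^(2p) b^(2p), and it wrongly treats one harmless decomposition as settling the matter — the prover does not get to choose the decomposition.)

Correction: The pumping lemma requires |xy| ≤ p, and the argument must handle every decomposition satisfying |xy| ≤ p, |y| ≥ 1. Since s starts with p a's, any such y consists only of a's, say y = a^k with k ≥ 1. Then xy²z = a^(p+k) b^p has unequal numbers of a's and b's, so xy²z ∉ L — the required contradiction.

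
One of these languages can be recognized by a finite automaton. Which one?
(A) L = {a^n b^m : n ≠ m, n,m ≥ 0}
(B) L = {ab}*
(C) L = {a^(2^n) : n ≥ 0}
(B) {ab}*

(B) L = {ab}* is regular.

This can be recognized by a finite automaton (DFA/NFA).
Regular expressions like {ab}* define regular languages.

The other choices are not regular:
- {a^n b^m : n ≠ m, n,m ≥ 0}: After pumping a's, we can make n = m
- {a^(2^n) : n ≥ 0}: After pumping, length is no longer a power of 2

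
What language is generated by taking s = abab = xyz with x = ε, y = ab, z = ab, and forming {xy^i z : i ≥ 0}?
{xy^i z : i ≥ 0} = {(ab)^(i+1) : i ≥ 0} = {ab, abab, ababab, ...}

With x = ε, y = ab, z = ab: Pumping 'ab' gives strings of alternating a's and b's.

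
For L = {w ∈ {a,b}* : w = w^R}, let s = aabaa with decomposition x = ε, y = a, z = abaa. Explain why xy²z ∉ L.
xy²z = aaabaa ∉ L

Pumping with i = 2 replaces y = a by y² = aa:
- Original: s = xyz = aabaa; aabaa reversed is aabaa, the same string, so it is a palindrome and is in L
- Pumped: xy²z = ε · aa · abaa = aaabaa
- aaabaa reversed is aabaaa ≠ aaabaa, so it is not a palindrome and is not in L

The pumping lemma would require xy²z ∈ L, so this decomposition yields a contradiction.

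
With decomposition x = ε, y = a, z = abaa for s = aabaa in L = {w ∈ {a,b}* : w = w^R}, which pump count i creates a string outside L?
i = 0

xy⁰z = ε · ε · abaa = abaa; abaa reversed is aaba ≠ abaa, so it is not a palindrome and is not in L.
(Other choices also work, e.g. i = 2, 3; only i = 1 is guaranteed to stay in L since xy¹z = s.)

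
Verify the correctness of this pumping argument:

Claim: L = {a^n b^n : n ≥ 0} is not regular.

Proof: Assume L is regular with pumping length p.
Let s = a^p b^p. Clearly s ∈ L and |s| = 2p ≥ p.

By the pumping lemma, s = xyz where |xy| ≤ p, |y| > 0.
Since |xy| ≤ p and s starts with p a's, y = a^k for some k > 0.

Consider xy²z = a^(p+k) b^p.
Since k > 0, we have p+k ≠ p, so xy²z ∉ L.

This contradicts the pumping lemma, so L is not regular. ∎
The proof is correct.

This proof is valid because:
1. The string s = a^p b^p is correctly in L
2. The decomposition analysis is correct: y must consist only of a's
3. The contradiction is valid: pumping increases a's but not b's
4. The conclusion follows logically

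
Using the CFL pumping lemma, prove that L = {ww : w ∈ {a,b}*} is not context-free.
Assume for contradiction that L is context-free, and let p ≥ 1 be the pumping length given by the pumping lemma for CFLs.
Choose s = a^p b^p a^p b^p. Then s ∈ L (take w = a^p b^p) and |s| = 4p ≥ p.
By the CFL pumping lemma, s = uvxyz for some u, v, x, y, z with |vxy| ≤ p, |vy| ≥ 1, and uv^i xy^i z ∈ L for every i ≥ 0.

Write s as four blocks A₁ B₁ A₂ B₂ with A₁ = A₂ = a^p and B₁ = B₂ = b^p. Since |vxy| ≤ p, the window vxy lies inside at most two adjacent blocks. Take i = 0 and let t = uxz, so |t| = 4p − |vy| with 1 ≤ |vy| ≤ p. If |t| is odd, t ∉ L immediately, so assume |vy| is even (hence |vy| ≥ 2) and |t|/2 = 2p − |vy|/2, which satisfies p ≤ |t|/2 ≤ 2p − 1.

Case 1 (vxy inside A₁B₁): t = a^(p−j) b^(p−l) a^p b^p with j + l = |vy|. The second half of t has length < 2p, so it is a suffix of the trailing a^p b^p and ends in b; the first half is a^(p−j) b^(p−l) a^((j+l)/2), which ends in a because (j+l)/2 ≥ 1. The halves differ, so t ∉ L.

Case 2 (vxy inside B₁A₂, straddling the middle): t = a^p b^(p−j) a^(p−l) b^p with j + l = |vy|. If t = ww, then w is a prefix of t of length ≥ p, so w begins with a^p; and w is a suffix of t of length ≥ p, so w ends with b^p. That forces |w| ≥ 2p, contradicting |w| = |t|/2 ≤ 2p − 1. So t ∉ L.

Case 3 (vxy inside A₂B₂): t = a^p b^p a^(p−j) b^(p−l) with j + l = |vy|. The first half of t is a prefix of a^p b^p, so it begins with a; the second half is b^((j+l)/2) a^(p−j) b^(p−l), which begins with b. The halves differ, so t ∉ L.

In every case uv⁰xy⁰z = uxz ∉ L.

This contradicts the CFL pumping lemma, which requires uv^i xy^i z ∈ L for all i ≥ 0.
Hence L = {ww : w ∈ {a,b}*} is not context-free. ∎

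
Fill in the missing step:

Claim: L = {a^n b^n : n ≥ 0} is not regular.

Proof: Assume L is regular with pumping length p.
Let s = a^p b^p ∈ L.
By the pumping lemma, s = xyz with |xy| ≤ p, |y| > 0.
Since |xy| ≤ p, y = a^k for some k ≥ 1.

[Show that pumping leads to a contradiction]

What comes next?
Consider xy²z = a^(p+k) b^p.

Since k ≥ 1, we have p + k > p.
So xy²z has more a's than b's: (p+k) a's vs p b's.
This means xy²z ∉ L because a^n b^n requires equal counts.

This contradicts the pumping lemma which states xy²z ∈ L.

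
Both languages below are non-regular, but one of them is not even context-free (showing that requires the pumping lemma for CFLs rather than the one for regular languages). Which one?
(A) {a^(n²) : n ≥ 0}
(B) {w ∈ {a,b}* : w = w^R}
(A) {a^(n²) : n ≥ 0}

(A) {a^(n²) : n ≥ 0} requires the CFL pumping lemma.

- {w ∈ {a,b}* : w = w^R} is context-free (but not regular)
  • Can be shown non-regular with the regular pumping lemma
  • After pumping, the string is no longer symmetric

- {a^(n²) : n ≥ 0} is NOT context-free
  • Requires the CFL pumping lemma to prove
  • Gaps between squares grow unboundedly

The CFL pumping lemma is "stronger" in that it can prove non-membership
in the larger class of context-free languages.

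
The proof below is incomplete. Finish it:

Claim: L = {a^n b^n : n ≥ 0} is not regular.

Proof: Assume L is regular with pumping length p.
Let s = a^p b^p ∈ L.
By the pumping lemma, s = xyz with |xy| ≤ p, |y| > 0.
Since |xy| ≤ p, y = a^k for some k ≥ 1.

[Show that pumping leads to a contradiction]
Consider xy²z = a^(p+k) b^p.

Since k ≥ 1, we have p + k > p.
So xy²z has more a's than b's: (p+k) a's vs p b's.
This means xy²z ∉ L because a^n b^n requires equal counts.

This contradicts the pumping lemma which states xy²z ∈ L.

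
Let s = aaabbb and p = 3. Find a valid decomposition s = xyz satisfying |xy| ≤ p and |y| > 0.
x = 'a', y = 'a', z = 'abbb'

For s = aaabbb and p = 3, one valid decomposition is:
- x = 'a' (length 1)
- y = 'a' (length 1)
- z = 'abbb' (length 4)

Verification:
- xyz = 'a' + 'a' + 'abbb' = aaabbb ✓
- |xy| = 2 ≤ 3 ✓
- |y| = 1 > 0 ✓

All pumping lemma constraints are satisfied.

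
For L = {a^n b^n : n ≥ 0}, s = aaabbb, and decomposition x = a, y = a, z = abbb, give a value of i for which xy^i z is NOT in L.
i = 3

xy³z = a · aaa · abbb = aaaaabbb; aaaaabbb has 5 a's and 3 b's; 5 ≠ 3, so it is not in L.
(Other choices also work, e.g. i = 0, 2; only i = 1 is guaranteed to stay in L since xy¹z = s.)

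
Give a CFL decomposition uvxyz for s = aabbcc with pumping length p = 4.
u='a', v='a', x='bb', y='c', z='c'

For s = aabbcc with pumping length p = 4:

One valid decomposition:
- u = 'a'
- v = 'a'
- x = 'bb'
- y = 'c'
- z = 'c'

Verification:
- uvxyz = 'a' + 'a' + 'bb' + 'c' + 'c' = aabbcc ✓
- |vxy| = |'abbc'| = 4 ≤ 4 ✓
- |vy| = |'ac'| = 2 > 0 ✓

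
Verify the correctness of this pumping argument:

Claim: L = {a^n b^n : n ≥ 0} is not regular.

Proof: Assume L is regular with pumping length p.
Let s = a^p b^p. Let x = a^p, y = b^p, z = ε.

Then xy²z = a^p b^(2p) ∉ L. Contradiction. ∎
The proof is INCORRECT.

Error: The decomposition violates |xy| ≤ p.
With x = a^p and y = b^p, we have |xy| = 2p > p.
The pumping lemma requires |xy| ≤ p, so y must be within the first p characters.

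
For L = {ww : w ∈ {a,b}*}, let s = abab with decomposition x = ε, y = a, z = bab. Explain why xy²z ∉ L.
xy²z = aabab ∉ L

Pumping with i = 2 replaces y = a by y² = aa:
- Original: s = xyz = abab; abab splits into halves ab · ab, which are equal, so it is in L (w = ab)
- Pumped: xy²z = ε · aa · bab = aabab
- aabab has odd length 5, so it cannot be written as ww and is not in L

The pumping lemma would require xy²z ∈ L, so this decomposition yields a contradiction.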